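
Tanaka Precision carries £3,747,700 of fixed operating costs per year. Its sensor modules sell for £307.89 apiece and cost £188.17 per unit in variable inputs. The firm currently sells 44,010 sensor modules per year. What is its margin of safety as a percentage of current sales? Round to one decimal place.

28.9%

Each unit contributes £307.89 − £188.17 = £119.72. Break-even units = £3,747,700 ÷ £119.72 = 31,303.88; break-even revenue = 31,303.88 × £307.89 = £9,638,150.29.
Actual sales revenue = 44,010 × £307.89 = £13,550,238.90.
Margin of safety = (£13,550,238.90 − £9,638,150.29) ÷ £13,550,238.90 = 28.9%.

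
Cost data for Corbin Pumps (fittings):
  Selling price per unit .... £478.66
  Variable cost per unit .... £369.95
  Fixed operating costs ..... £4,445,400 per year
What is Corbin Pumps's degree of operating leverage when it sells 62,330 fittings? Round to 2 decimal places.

At 62,330 units, contribution = 62,330 × £108.71 = £6,775,894.30.
Subtracting fixed costs: EBIT = £6,775,894.30 − £4,445,400 = £2,330,494.30.
Degree of operating leverage = £6,775,894.30 / £2,330,494.30 = 2.9075.

2.91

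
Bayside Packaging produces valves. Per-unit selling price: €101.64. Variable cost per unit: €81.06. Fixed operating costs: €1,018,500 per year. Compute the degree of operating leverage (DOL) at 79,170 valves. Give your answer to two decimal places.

2.67

At 79,170 units, contribution = 79,170 × €20.58 = €1,629,318.60.
Subtracting fixed costs: EBIT = €1,629,318.60 − €1,018,500 = €610,818.60.
Degree of operating leverage = €1,629,318.60 / €610,818.60 = 2.6674.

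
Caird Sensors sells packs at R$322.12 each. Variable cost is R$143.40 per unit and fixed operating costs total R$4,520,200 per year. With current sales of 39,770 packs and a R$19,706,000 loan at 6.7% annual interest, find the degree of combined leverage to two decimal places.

5.61

At 39,770 units, contribution = 39,770 × R$178.72 = R$7,107,694.40.
EBIT = R$7,107,694.40 − R$4,520,200 = R$2,587,494.40. Interest = R$1,320,302.00.
DOL = R$7,107,694.40 ÷ R$2,587,494.40 = 2.7469; DFL = R$2,587,494.40 ÷ R$1,267,192.40 = 2.0419.
DCL = DOL × DFL = 2.7469 × 2.0419 = 5.6089.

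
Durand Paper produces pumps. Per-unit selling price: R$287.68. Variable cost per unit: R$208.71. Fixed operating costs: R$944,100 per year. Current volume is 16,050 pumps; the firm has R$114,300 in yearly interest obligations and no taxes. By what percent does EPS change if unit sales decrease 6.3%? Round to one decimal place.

Contribution at this volume is 16,050 × R$78.97 = R$1,267,468.50.
EBIT = R$1,267,468.50 − R$944,100 = R$323,368.50.
Interest = R$114,300.00, so EBIT − I = R$209,068.50.
DCL = total CM / (EBIT − I) = R$1,267,468.50 / R$209,068.50 = 6.0625.
%ΔEPS = DCL × %ΔSales = 6.0625 × -6.3% = -38.2%.

-38.2%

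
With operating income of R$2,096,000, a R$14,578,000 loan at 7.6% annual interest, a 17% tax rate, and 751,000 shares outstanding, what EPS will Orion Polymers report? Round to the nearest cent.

R$1.09

Interest = R$1,107,928.00, so EBT = R$2,096,000 − R$1,107,928.00 = R$988,072.00.
Net income = R$988,072.00 × (1 − 0.17) = R$820,099.76.
EPS = R$820,099.76 ÷ 751,000 = R$1.09.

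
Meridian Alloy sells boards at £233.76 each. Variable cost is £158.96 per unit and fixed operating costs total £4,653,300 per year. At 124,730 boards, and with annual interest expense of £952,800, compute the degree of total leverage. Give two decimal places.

At 124,730 units, contribution = 124,730 × £74.80 = £9,329,804.00.
Subtracting fixed costs: EBIT = £9,329,804.00 − £4,653,300 = £4,676,504.00. Interest = £952,800.00.
DOL = £9,329,804.00 ÷ £4,676,504.00 = 1.9950; DFL = £4,676,504.00 ÷ £3,723,704.00 = 1.2559.
Combined leverage = 1.9950 × 1.2559 = 2.5055.

2.51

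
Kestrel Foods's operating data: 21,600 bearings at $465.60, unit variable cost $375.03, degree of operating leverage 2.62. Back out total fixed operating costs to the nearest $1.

$1,209,628

At 21,600 units, contribution = 21,600 × $90.57 = $1,956,312.00.
Since DOL = CM ÷ EBIT, EBIT = $1,956,312.00 ÷ 2.62 = $746,683.97.
And FC = contribution − EBIT = $1,956,312.00 − $746,683.97 = $1,209,628.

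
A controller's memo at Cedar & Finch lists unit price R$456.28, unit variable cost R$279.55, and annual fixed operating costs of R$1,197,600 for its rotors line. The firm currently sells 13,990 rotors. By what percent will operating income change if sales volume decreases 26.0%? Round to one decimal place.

At 13,990 units, contribution = 13,990 × R$176.73 = R$2,472,452.70.
Subtracting fixed costs: EBIT = R$2,472,452.70 − R$1,197,600 = R$1,274,852.70.
Degree of operating leverage = R$2,472,452.70 / R$1,274,852.70 = 1.9394.
So EBIT moves 1.9394 × (-26.0%) = -50.4%.

-50.4%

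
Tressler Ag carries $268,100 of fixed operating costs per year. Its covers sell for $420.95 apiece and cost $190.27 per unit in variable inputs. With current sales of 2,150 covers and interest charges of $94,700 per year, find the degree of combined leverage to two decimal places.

Contribution at this volume is 2,150 × $230.68 = $495,962.00.
Operating income = contribution − fixed costs = $495,962.00 − $268,100 = $227,862.00. Interest = $94,700.00, so EBIT − I = $133,162.00.
DCL = contribution ÷ (EBIT − I) = $495,962.00 ÷ $133,162.00 = 3.7245.

3.72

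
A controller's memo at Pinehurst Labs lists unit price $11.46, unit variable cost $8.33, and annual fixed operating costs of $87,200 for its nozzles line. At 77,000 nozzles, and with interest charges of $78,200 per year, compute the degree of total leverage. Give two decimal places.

At 77,000 units, contribution = 77,000 × $3.13 = $241,010.00.
EBIT = $241,010.00 − $87,200 = $153,810.00. Interest = $78,200.00, so EBIT − I = $75,610.00.
DCL = contribution ÷ (EBIT − I) = $241,010.00 ÷ $75,610.00 = 3.1875.

3.19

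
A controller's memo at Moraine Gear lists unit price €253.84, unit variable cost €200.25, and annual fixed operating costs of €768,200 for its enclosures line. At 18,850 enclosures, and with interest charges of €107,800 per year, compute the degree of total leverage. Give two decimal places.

Contribution at this volume is 18,850 × €53.59 = €1,010,171.50.
Subtracting fixed costs: EBIT = €1,010,171.50 − €768,200 = €241,971.50. Interest = €107,800.00, so EBIT − I = €134,171.50.
Degree of total leverage = total CM / (EBIT − interest) = €1,010,171.50 / €134,171.50 = 7.5290.

7.53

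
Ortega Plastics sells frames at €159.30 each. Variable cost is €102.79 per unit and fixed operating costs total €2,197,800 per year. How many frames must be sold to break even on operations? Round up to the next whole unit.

Unit CM = price − variable cost = €159.30 − €102.79 = €56.51.
Break-even volume = fixed costs ÷ CM per unit = €2,197,800 ÷ €56.51 = 38,892.23, so 38,893 frames.

38,893 frames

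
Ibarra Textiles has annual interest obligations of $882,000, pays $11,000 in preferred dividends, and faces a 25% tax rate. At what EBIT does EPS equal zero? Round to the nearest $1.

Grossing the preferred dividend up to pre-tax terms: $11,000 / (1 − 0.25) = $14,666.67.
Financial break-even EBIT = interest + D_p ÷ (1 − t) = $882,000 + $14,666.67 = $896,666.67.

$896,667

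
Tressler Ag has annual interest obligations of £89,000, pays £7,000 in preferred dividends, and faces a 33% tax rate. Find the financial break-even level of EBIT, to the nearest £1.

£99,448

Preferred dividends are paid after tax, so their pre-tax equivalent is £7,000 ÷ (1 − 0.33) = £10,447.76.
Financial break-even EBIT = interest + D_p ÷ (1 − t) = £89,000 + £10,447.76 = £99,447.76.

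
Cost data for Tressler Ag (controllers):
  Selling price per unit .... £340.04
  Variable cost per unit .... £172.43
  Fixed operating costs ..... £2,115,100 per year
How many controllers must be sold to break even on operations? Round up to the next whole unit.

12,620 controllers

Unit CM = price − variable cost = £340.04 − £172.43 = £167.61.
Units to break even: £2,115,100 ÷ £167.61 = 12,619.18, rounded up to 12,620.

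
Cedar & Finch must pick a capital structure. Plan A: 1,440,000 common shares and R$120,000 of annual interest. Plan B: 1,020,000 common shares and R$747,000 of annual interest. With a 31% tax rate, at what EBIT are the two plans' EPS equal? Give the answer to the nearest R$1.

R$2,269,714

At indifference, (EBIT − 120,000)(1 − t)/1,440,000 = (EBIT − 747,000)(1 − t)/1,020,000.
Cancelling (1 − t) and cross-multiplying: 1,020,000·(EBIT − 120,000) = 1,440,000·(EBIT − 747,000).
Solving, EBIT = (747,000·1,440,000 − 120,000·1,020,000) / (1,440,000 − 1,020,000) = 953,280,000,000 / 420,000 = 2,269,714.29.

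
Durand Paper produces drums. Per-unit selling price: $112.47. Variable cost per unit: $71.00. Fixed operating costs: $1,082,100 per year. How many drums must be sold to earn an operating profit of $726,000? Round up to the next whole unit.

Unit CM = price − variable cost = $112.47 − $71.00 = $41.47.
Units = (FC + target) / CM = ($1,082,100 + $726,000) / $41.47 = 43,600.19, so 43,601 drums.

43,601 drums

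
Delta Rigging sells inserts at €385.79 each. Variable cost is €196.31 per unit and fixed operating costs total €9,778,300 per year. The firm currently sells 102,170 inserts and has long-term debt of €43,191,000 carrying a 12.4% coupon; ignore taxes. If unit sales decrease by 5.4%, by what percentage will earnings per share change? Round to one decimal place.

At 102,170 units, contribution = 102,170 × €189.48 = €19,359,171.60.
Operating income = contribution − fixed costs = €19,359,171.60 − €9,778,300 = €9,580,871.60.
After interest of €5,355,684.00, pre-tax earnings = €4,225,187.60.
Degree of combined leverage = contribution ÷ (EBIT − I) = €19,359,171.60 ÷ €4,225,187.60 = 4.5818.
EPS therefore changes by 4.5818 × (-5.4%) = -24.7%.

-24.7%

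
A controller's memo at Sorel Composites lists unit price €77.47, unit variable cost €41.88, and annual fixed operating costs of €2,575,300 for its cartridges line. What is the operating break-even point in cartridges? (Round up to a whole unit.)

Contribution margin per unit = €77.47 − €41.88 = €35.59.
Break-even volume = fixed costs ÷ CM per unit = €2,575,300 ÷ €35.59 = 72,360.21, so 72,361 cartridges.

72,361 cartridges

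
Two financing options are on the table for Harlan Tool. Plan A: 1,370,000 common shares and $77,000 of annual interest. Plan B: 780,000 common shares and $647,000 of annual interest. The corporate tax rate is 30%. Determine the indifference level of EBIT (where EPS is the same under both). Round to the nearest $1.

Set EPS_A = EPS_B: (EBIT − $77,000)(1 − 0.30) ÷ 1,370,000 = (EBIT − $647,000)(1 − 0.30) ÷ 780,000.
The (1 − t) factor cancels: (EBIT − 77,000) × 780,000 = (EBIT − 647,000) × 1,370,000.
Solving, EBIT = (647,000·1,370,000 − 77,000·780,000) / (1,370,000 − 780,000) = 826,330,000,000 / 590,000 = 1,400,559.32.

$1,400,559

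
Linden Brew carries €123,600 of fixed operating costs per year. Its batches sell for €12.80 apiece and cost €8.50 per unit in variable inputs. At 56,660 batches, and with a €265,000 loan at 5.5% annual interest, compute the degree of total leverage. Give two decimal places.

Contribution at this volume is 56,660 × €4.30 = €243,638.00.
EBIT = €243,638.00 − €123,600 = €120,038.00. Interest = €14,575.00.
DOL = €243,638.00 ÷ €120,038.00 = 2.0297; DFL = €120,038.00 ÷ €105,463.00 = 1.1382.
Combined leverage = 2.0297 × 1.1382 = 2.3102.

2.31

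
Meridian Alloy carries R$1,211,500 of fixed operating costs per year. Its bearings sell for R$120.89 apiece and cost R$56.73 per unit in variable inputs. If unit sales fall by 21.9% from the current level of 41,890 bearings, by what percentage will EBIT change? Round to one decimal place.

-39.9%

Total contribution margin = 41,890 × R$64.16 = R$2,687,662.40.
Subtracting fixed costs: EBIT = R$2,687,662.40 − R$1,211,500 = R$1,476,162.40.
DOL = contribution ÷ EBIT = R$2,687,662.40 ÷ R$1,476,162.40 = 1.8207.
So EBIT moves 1.8207 × (-21.9%) = -39.9%.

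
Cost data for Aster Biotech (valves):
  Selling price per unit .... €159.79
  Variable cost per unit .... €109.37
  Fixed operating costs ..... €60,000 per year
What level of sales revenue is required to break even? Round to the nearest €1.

€190,151

Contribution margin per unit = €159.79 − €109.37 = €50.42, a CM ratio of €50.42 ÷ €159.79 = 0.3155.
Break-even sales = FC ÷ CM ratio = €60,000 × €159.79 / €50.42 = €190,151.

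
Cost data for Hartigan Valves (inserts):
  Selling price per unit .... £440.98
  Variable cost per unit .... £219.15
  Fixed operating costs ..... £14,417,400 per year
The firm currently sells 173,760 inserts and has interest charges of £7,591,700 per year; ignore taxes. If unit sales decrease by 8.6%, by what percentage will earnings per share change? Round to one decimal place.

-20.0%

Total contribution margin = 173,760 × £221.83 = £38,545,180.80.
Operating income = contribution − fixed costs = £38,545,180.80 − £14,417,400 = £24,127,780.80.
After interest of £7,591,700.00, pre-tax earnings = £16,536,080.80.
DCL = total CM / (EBIT − I) = £38,545,180.80 / £16,536,080.80 = 2.3310.
EPS therefore changes by 2.3310 × (-8.6%) = -20.0%.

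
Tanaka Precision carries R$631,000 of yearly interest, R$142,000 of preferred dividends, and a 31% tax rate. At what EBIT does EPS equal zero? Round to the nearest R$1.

Preferred dividends are paid after tax, so their pre-tax equivalent is R$142,000 ÷ (1 − 0.31) = R$205,797.10.
Financial break-even EBIT = interest + D_p ÷ (1 − t) = R$631,000 + R$205,797.10 = R$836,797.10.

R$836,797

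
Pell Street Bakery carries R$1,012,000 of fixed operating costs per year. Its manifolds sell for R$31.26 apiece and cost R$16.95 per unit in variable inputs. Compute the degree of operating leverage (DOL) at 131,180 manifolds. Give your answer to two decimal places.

Total contribution margin = 131,180 × R$14.31 = R$1,877,185.80.
EBIT = R$1,877,185.80 − R$1,012,000 = R$865,185.80.
DOL = contribution ÷ EBIT = R$1,877,185.80 ÷ R$865,185.80 = 2.1697.

2.17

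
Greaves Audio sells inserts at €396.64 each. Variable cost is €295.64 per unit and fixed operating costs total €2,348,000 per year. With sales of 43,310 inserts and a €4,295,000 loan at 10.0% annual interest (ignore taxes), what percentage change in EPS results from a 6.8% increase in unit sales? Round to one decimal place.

At 43,310 units, contribution = 43,310 × €101.00 = €4,374,310.00.
Subtracting fixed costs: EBIT = €4,374,310.00 − €2,348,000 = €2,026,310.00.
Interest = €429,500.00, so EBIT − I = €1,596,810.00.
DCL = total CM / (EBIT − I) = €4,374,310.00 / €1,596,810.00 = 2.7394.
%ΔEPS = DCL × %ΔSales = 2.7394 × +6.8% = +18.6%.

+18.6%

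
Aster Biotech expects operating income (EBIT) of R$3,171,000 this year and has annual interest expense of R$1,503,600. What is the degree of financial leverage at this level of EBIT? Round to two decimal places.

Interest = R$1,503,600.00.
DFL = EBIT ÷ (EBIT − I) = R$3,171,000 ÷ (R$3,171,000 − R$1,503,600.00) = R$3,171,000 ÷ R$1,667,400.00 = 1.9018.

1.90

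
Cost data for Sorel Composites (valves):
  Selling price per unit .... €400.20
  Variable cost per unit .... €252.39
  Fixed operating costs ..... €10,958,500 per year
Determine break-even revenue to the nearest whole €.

CM per unit = €400.20 − €252.39 = €147.81; CM ratio = €147.81 / €400.20 = 0.3693.
Break-even revenue = fixed costs × price ÷ CM = €10,958,500 × €400.20 ÷ €147.81 = €29,670,467.

€29,670,467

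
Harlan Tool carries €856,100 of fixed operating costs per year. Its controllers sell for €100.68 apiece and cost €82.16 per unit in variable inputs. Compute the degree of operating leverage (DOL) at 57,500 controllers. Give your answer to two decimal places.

5.10

At 57,500 units, contribution = 57,500 × €18.52 = €1,064,900.00.
Subtracting fixed costs: EBIT = €1,064,900.00 − €856,100 = €208,800.00.
Degree of operating leverage = €1,064,900.00 / €208,800.00 = 5.1001.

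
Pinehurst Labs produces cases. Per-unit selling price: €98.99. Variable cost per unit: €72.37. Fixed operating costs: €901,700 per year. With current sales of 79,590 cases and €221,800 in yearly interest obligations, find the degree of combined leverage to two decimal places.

Total contribution margin = 79,590 × €26.62 = €2,118,685.80.
Subtracting fixed costs: EBIT = €2,118,685.80 − €901,700 = €1,216,985.80. Interest = €221,800.00, so EBIT − I = €995,185.80.
Degree of total leverage = total CM / (EBIT − interest) = €2,118,685.80 / €995,185.80 = 2.1289.

2.13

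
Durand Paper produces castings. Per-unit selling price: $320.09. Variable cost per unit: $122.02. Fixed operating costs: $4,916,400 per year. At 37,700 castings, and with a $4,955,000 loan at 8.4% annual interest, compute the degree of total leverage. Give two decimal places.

3.50

Total contribution margin = 37,700 × $198.07 = $7,467,239.00.
EBIT = $7,467,239.00 − $4,916,400 = $2,550,839.00. Interest = $416,220.00, so EBIT − I = $2,134,619.00.
DCL = contribution ÷ (EBIT − I) = $7,467,239.00 ÷ $2,134,619.00 = 3.4982.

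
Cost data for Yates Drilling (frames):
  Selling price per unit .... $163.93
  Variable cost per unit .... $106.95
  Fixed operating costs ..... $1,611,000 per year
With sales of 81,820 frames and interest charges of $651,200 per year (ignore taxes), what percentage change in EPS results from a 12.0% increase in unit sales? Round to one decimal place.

Contribution at this volume is 81,820 × $56.98 = $4,662,103.60.
Operating income = contribution − fixed costs = $4,662,103.60 − $1,611,000 = $3,051,103.60.
After interest of $651,200.00, pre-tax earnings = $2,399,903.60.
Degree of combined leverage = contribution ÷ (EBIT − I) = $4,662,103.60 ÷ $2,399,903.60 = 1.9426.
EPS therefore changes by 1.9426 × (+12.0%) = +23.3%.

+23.3%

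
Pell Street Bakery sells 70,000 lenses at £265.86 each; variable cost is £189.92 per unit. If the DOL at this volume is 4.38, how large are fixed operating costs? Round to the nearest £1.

£4,102,147

At 70,000 units, contribution = 70,000 × £75.94 = £5,315,800.00.
Since DOL = CM ÷ EBIT, EBIT = £5,315,800.00 ÷ 4.38 = £1,213,652.97.
Fixed costs = CM − EBIT = £5,315,800.00 − £1,213,652.97 = £4,102,147.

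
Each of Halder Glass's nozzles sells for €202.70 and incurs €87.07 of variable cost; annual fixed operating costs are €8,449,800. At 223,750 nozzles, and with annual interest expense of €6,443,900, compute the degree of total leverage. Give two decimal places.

2.36

Total contribution margin = 223,750 × €115.63 = €25,872,212.50.
Operating income = contribution − fixed costs = €25,872,212.50 − €8,449,800 = €17,422,412.50. Interest = €6,443,900.00.
DOL = €25,872,212.50 ÷ €17,422,412.50 = 1.4850; DFL = €17,422,412.50 ÷ €10,978,512.50 = 1.5870.
DCL = DOL × DFL = 1.4850 × 1.5870 = 2.3567.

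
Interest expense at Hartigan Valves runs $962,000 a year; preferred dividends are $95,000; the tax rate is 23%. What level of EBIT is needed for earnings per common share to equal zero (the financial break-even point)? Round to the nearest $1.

$1,085,377

Grossing the preferred dividend up to pre-tax terms: $95,000 / (1 − 0.23) = $123,376.62.
EPS = 0 when EBIT covers interest plus the pre-tax preferred burden: $962,000 + $123,376.62 = $1,085,376.62.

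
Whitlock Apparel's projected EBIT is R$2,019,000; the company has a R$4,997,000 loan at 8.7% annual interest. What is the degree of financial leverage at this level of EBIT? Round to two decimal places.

1.27

Annual interest charges come to R$434,739.00.
Degree of financial leverage = EBIT / (EBIT − interest) = R$2,019,000 / R$1,584,261.00 = 1.2744.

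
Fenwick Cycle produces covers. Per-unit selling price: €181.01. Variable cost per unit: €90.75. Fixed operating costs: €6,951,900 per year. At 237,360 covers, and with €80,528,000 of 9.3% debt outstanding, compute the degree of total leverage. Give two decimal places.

Contribution at this volume is 237,360 × €90.26 = €21,424,113.60.
EBIT = €21,424,113.60 − €6,951,900 = €14,472,213.60. Interest = €7,489,104.00.
DOL = €21,424,113.60 ÷ €14,472,213.60 = 1.4804; DFL = €14,472,213.60 ÷ €6,983,109.60 = 2.0725.
DCL = DOL × DFL = 1.4804 × 2.0725 = 3.0681.

3.07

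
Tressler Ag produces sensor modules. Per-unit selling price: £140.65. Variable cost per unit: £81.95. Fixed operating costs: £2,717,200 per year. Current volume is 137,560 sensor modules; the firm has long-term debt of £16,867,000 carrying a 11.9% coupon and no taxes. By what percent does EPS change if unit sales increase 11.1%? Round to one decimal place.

Contribution at this volume is 137,560 × £58.70 = £8,074,772.00.
Subtracting fixed costs: EBIT = £8,074,772.00 − £2,717,200 = £5,357,572.00.
After interest of £2,007,173.00, pre-tax earnings = £3,350,399.00.
DCL = total CM / (EBIT − I) = £8,074,772.00 / £3,350,399.00 = 2.4101.
EPS therefore changes by 2.4101 × (+11.1%) = +26.8%.

+26.8%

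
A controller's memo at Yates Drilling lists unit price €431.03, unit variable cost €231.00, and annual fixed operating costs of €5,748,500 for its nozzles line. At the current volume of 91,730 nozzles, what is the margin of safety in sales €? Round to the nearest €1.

Unit CM = price − variable cost = €431.03 − €231.00 = €200.03. Break-even units = €5,748,500 ÷ €200.03 = 28,738.19; break-even revenue = 28,738.19 × €431.03 = €12,387,021.72.
Actual sales revenue = 91,730 × €431.03 = €39,538,381.90.
Margin of safety = €39,538,381.90 − €12,387,021.72 = €27,151,360.

€27,151,360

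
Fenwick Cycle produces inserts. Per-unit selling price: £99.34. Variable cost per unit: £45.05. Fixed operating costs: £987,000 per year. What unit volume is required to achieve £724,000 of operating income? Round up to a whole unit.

31,516 inserts

Unit CM = price − variable cost = £99.34 − £45.05 = £54.29.
Units = (FC + target) / CM = (£987,000 + £724,000) / £54.29 = 31,515.93, so 31,516 inserts.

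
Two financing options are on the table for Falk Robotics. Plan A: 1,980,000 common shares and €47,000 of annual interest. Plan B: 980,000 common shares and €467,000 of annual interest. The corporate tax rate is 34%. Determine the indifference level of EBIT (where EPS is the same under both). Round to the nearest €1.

€878,600

Set EPS_A = EPS_B: (EBIT − €47,000)(1 − 0.34) ÷ 1,980,000 = (EBIT − €467,000)(1 − 0.34) ÷ 980,000.
Cancelling (1 − t) and cross-multiplying: 980,000·(EBIT − 47,000) = 1,980,000·(EBIT − 467,000).
Solving, EBIT = (467,000·1,980,000 − 47,000·980,000) / (1,980,000 − 980,000) = 878,600,000,000 / 1,000,000 = 878,600.00.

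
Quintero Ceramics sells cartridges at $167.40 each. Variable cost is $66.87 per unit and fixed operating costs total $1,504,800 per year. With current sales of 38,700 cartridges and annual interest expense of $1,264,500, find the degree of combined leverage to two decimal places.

3.47

Contribution at this volume is 38,700 × $100.53 = $3,890,511.00.
EBIT = $3,890,511.00 − $1,504,800 = $2,385,711.00. Interest = $1,264,500.00.
DOL = $3,890,511.00 ÷ $2,385,711.00 = 1.6308; DFL = $2,385,711.00 ÷ $1,121,211.00 = 2.1278.
DCL = DOL × DFL = 1.6308 × 2.1278 = 3.4700.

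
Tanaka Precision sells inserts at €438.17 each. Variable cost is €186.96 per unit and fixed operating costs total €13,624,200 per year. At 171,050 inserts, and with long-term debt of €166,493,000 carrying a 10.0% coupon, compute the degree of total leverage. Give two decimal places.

Total contribution margin = 171,050 × €251.21 = €42,969,470.50.
Subtracting fixed costs: EBIT = €42,969,470.50 − €13,624,200 = €29,345,270.50. Interest = €16,649,300.00, so EBIT − I = €12,695,970.50.
DCL = contribution ÷ (EBIT − I) = €42,969,470.50 ÷ €12,695,970.50 = 3.3845.

3.38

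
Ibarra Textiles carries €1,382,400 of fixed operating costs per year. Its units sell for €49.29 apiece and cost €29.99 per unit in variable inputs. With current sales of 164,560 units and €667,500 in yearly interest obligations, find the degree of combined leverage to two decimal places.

2.82

Contribution at this volume is 164,560 × €19.30 = €3,176,008.00.
Subtracting fixed costs: EBIT = €3,176,008.00 − €1,382,400 = €1,793,608.00. Interest = €667,500.00, so EBIT − I = €1,126,108.00.
Degree of total leverage = total CM / (EBIT − interest) = €3,176,008.00 / €1,126,108.00 = 2.8203.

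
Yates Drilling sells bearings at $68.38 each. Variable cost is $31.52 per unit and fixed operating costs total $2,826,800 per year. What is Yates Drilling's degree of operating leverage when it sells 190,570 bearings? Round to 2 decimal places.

Contribution at this volume is 190,570 × $36.86 = $7,024,410.20.
Operating income = contribution − fixed costs = $7,024,410.20 − $2,826,800 = $4,197,610.20.
Degree of operating leverage = $7,024,410.20 / $4,197,610.20 = 1.6734.

1.67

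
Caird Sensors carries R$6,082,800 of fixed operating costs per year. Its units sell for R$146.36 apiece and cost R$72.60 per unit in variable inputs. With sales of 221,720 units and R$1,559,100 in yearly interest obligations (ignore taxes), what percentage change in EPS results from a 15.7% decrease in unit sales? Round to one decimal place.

-29.5%

Total contribution margin = 221,720 × R$73.76 = R$16,354,067.20.
Operating income = contribution − fixed costs = R$16,354,067.20 − R$6,082,800 = R$10,271,267.20.
After interest of R$1,559,100.00, pre-tax earnings = R$8,712,167.20.
DCL = total CM / (EBIT − I) = R$16,354,067.20 / R$8,712,167.20 = 1.8772.
EPS therefore changes by 1.8772 × (-15.7%) = -29.5%.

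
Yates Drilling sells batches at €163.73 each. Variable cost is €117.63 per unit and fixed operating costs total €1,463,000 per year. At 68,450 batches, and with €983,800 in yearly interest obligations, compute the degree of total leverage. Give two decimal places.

4.45

At 68,450 units, contribution = 68,450 × €46.10 = €3,155,545.00.
Subtracting fixed costs: EBIT = €3,155,545.00 − €1,463,000 = €1,692,545.00. Interest = €983,800.00, so EBIT − I = €708,745.00.
Degree of total leverage = total CM / (EBIT − interest) = €3,155,545.00 / €708,745.00 = 4.4523.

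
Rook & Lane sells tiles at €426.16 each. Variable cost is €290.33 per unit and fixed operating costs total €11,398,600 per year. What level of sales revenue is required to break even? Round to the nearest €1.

Contribution margin per unit = €426.16 − €290.33 = €135.83, a CM ratio of €135.83 ÷ €426.16 = 0.3187.
Break-even sales = FC ÷ CM ratio = €11,398,600 × €426.16 / €135.83 = €35,762,552.

€35,762,552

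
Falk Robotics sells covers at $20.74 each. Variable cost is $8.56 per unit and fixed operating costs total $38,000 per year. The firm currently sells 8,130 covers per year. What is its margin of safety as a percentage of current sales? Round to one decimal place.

61.6%

Each unit contributes $20.74 − $8.56 = $12.18. Break-even units = $38,000 ÷ $12.18 = 3,119.87; break-even revenue = 3,119.87 × $20.74 = $64,706.08.
Actual sales revenue = 8,130 × $20.74 = $168,616.20.
Margin of safety = ($168,616.20 − $64,706.08) ÷ $168,616.20 = 61.6%.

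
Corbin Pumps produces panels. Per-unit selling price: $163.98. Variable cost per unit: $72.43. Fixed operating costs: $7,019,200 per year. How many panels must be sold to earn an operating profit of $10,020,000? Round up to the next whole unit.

186,120 panels

Unit CM = price − variable cost = $163.98 − $72.43 = $91.55.
Required volume = (fixed costs + target profit) ÷ CM = ($7,019,200 + $10,020,000) ÷ $91.55 = 186,119.06, so 186,120 panels.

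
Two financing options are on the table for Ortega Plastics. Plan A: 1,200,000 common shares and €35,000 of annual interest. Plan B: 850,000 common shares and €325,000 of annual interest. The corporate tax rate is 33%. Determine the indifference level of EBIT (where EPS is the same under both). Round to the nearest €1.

€1,029,286

Set EPS_A = EPS_B: (EBIT − €35,000)(1 − 0.33) ÷ 1,200,000 = (EBIT − €325,000)(1 − 0.33) ÷ 850,000.
The (1 − t) factor cancels: (EBIT − 35,000) × 850,000 = (EBIT − 325,000) × 1,200,000.
EBIT × (1,200,000 − 850,000) = 325,000 × 1,200,000 − 35,000 × 850,000 = 360,250,000,000, so EBIT = 360,250,000,000 ÷ 350,000 = 1,029,285.71.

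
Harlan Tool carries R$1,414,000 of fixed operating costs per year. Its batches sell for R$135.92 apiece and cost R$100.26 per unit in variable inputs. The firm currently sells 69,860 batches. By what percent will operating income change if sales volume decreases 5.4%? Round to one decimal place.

At 69,860 units, contribution = 69,860 × R$35.66 = R$2,491,207.60.
Subtracting fixed costs: EBIT = R$2,491,207.60 − R$1,414,000 = R$1,077,207.60.
So DOL = total CM / EBIT = R$2,491,207.60 / R$1,077,207.60 = 2.3127.
Operating income changes by 2.3127 × -5.4% = -12.5%.

-12.5%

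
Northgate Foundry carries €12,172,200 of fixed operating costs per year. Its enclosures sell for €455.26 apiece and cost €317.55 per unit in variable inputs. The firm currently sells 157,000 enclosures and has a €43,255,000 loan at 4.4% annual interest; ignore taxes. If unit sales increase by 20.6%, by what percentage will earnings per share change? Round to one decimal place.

+59.0%

Contribution at this volume is 157,000 × €137.71 = €21,620,470.00.
Operating income = contribution − fixed costs = €21,620,470.00 − €12,172,200 = €9,448,270.00.
After interest of €1,903,220.00, pre-tax earnings = €7,545,050.00.
Degree of combined leverage = contribution ÷ (EBIT − I) = €21,620,470.00 ÷ €7,545,050.00 = 2.8655.
%ΔEPS = DCL × %ΔSales = 2.8655 × +20.6% = +59.0%.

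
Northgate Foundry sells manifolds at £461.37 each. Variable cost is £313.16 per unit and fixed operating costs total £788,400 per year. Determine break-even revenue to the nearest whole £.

£2,454,248

CM per unit = £461.37 − £313.16 = £148.21; CM ratio = £148.21 / £461.37 = 0.3212.
Break-even sales = FC ÷ CM ratio = £788,400 × £461.37 / £148.21 = £2,454,248.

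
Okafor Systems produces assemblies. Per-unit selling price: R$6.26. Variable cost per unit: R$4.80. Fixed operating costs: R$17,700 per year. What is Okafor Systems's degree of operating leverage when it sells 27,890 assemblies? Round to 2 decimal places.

Total contribution margin = 27,890 × R$1.46 = R$40,719.40.
Subtracting fixed costs: EBIT = R$40,719.40 − R$17,700 = R$23,019.40.
DOL = contribution ÷ EBIT = R$40,719.40 ÷ R$23,019.40 = 1.7689.

1.77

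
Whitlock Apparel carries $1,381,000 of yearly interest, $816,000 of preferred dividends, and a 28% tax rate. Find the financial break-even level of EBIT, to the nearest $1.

Grossing the preferred dividend up to pre-tax terms: $816,000 / (1 − 0.28) = $1,133,333.33.
Financial break-even EBIT = interest + D_p ÷ (1 − t) = $1,381,000 + $1,133,333.33 = $2,514,333.33.

$2,514,333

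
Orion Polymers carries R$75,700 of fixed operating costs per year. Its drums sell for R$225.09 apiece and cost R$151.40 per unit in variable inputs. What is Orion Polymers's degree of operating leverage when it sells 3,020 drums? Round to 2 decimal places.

1.52

Total contribution margin = 3,020 × R$73.69 = R$222,543.80.
EBIT = R$222,543.80 − R$75,700 = R$146,843.80.
DOL = contribution ÷ EBIT = R$222,543.80 ÷ R$146,843.80 = 1.5155.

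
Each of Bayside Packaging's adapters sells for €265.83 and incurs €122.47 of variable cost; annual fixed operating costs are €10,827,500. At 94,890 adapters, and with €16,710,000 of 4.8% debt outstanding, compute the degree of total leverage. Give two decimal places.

Total contribution margin = 94,890 × €143.36 = €13,603,430.40.
EBIT = €13,603,430.40 − €10,827,500 = €2,775,930.40. Interest = €802,080.00.
DOL = €13,603,430.40 ÷ €2,775,930.40 = 4.9005; DFL = €2,775,930.40 ÷ €1,973,850.40 = 1.4064.
DCL = DOL × DFL = 4.9005 × 1.4064 = 6.8921.

6.89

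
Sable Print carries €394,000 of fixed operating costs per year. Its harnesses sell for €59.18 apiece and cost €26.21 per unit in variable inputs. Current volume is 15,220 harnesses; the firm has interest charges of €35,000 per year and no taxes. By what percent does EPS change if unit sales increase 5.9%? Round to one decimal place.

Contribution at this volume is 15,220 × €32.97 = €501,803.40.
Operating income = contribution − fixed costs = €501,803.40 − €394,000 = €107,803.40.
Interest = €35,000.00, so EBIT − I = €72,803.40.
Degree of combined leverage = contribution ÷ (EBIT − I) = €501,803.40 ÷ €72,803.40 = 6.8926.
%ΔEPS = DCL × %ΔSales = 6.8926 × +5.9% = +40.7%.

+40.7%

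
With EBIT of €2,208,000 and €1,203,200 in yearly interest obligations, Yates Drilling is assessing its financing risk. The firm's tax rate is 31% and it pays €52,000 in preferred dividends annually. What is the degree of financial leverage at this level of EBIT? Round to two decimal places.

2.38

Annual interest charges come to €1,203,200.00.
Pre-tax preferred-dividend burden = €52,000 ÷ (1 − 0.31) = €75,362.32.
DFL = EBIT ÷ [EBIT − I − D_p/(1−t)] = €2,208,000 ÷ [€2,208,000 − €1,203,200.00 − €75,362.32] = €2,208,000 ÷ €929,437.68 = 2.3756.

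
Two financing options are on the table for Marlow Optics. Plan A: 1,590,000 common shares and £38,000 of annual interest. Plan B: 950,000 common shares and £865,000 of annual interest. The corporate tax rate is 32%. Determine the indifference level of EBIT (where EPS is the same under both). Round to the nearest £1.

At indifference, (EBIT − 38,000)(1 − t)/1,590,000 = (EBIT − 865,000)(1 − t)/950,000.
Cancelling (1 − t) and cross-multiplying: 950,000·(EBIT − 38,000) = 1,590,000·(EBIT − 865,000).
Solving, EBIT = (865,000·1,590,000 − 38,000·950,000) / (1,590,000 − 950,000) = 1,339,250,000,000 / 640,000 = 2,092,578.12.

£2,092,578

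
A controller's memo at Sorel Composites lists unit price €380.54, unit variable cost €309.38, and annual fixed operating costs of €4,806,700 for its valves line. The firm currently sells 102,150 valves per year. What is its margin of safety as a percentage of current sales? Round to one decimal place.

Contribution margin per unit = €380.54 − €309.38 = €71.16. Break-even units = €4,806,700 ÷ €71.16 = 67,547.78; break-even revenue = 67,547.78 × €380.54 = €25,704,632.07.
Actual sales revenue = 102,150 × €380.54 = €38,872,161.00.
Margin of safety = (€38,872,161.00 − €25,704,632.07) ÷ €38,872,161.00 = 33.9%.

33.9%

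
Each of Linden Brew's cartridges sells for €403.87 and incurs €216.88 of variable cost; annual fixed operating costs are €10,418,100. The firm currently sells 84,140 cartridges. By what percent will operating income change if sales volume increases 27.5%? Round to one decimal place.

Total contribution margin = 84,140 × €186.99 = €15,733,338.60.
EBIT = €15,733,338.60 − €10,418,100 = €5,315,238.60.
Degree of operating leverage = €15,733,338.60 / €5,315,238.60 = 2.9600.
%ΔEBIT = DOL × %ΔSales = 2.9600 × +27.5% = +81.4%.

+81.4%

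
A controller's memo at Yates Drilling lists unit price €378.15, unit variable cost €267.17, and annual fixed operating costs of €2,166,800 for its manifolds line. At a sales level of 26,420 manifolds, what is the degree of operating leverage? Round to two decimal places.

3.83

Contribution at this volume is 26,420 × €110.98 = €2,932,091.60.
Subtracting fixed costs: EBIT = €2,932,091.60 − €2,166,800 = €765,291.60.
DOL = contribution ÷ EBIT = €2,932,091.60 ÷ €765,291.60 = 3.8313.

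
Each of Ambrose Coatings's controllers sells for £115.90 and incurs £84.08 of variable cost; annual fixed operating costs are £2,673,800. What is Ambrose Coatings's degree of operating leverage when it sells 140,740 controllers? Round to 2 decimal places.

2.48

Total contribution margin = 140,740 × £31.82 = £4,478,346.80.
Subtracting fixed costs: EBIT = £4,478,346.80 − £2,673,800 = £1,804,546.80.
DOL = contribution ÷ EBIT = £4,478,346.80 ÷ £1,804,546.80 = 2.4817.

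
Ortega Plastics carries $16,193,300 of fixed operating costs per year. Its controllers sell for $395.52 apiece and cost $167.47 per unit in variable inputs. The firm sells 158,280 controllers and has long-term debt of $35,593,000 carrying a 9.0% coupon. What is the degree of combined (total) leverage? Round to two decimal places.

Total contribution margin = 158,280 × $228.05 = $36,095,754.00.
EBIT = $36,095,754.00 − $16,193,300 = $19,902,454.00. Interest = $3,203,370.00.
DOL = $36,095,754.00 ÷ $19,902,454.00 = 1.8136; DFL = $19,902,454.00 ÷ $16,699,084.00 = 1.1918.
Combined leverage = 1.8136 × 1.1918 = 2.1614.

2.16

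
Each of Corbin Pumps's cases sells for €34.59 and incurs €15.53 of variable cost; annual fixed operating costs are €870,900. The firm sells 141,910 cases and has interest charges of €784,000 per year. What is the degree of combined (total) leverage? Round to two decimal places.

At 141,910 units, contribution = 141,910 × €19.06 = €2,704,804.60.
EBIT = €2,704,804.60 − €870,900 = €1,833,904.60. Interest = €784,000.00.
DOL = €2,704,804.60 ÷ €1,833,904.60 = 1.4749; DFL = €1,833,904.60 ÷ €1,049,904.60 = 1.7467.
DCL = DOL × DFL = 1.4749 × 1.7467 = 2.5762.

2.58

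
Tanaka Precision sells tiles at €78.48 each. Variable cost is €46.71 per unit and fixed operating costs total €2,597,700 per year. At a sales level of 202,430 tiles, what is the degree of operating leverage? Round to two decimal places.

At 202,430 units, contribution = 202,430 × €31.77 = €6,431,201.10.
Operating income = contribution − fixed costs = €6,431,201.10 − €2,597,700 = €3,833,501.10.
Degree of operating leverage = €6,431,201.10 / €3,833,501.10 = 1.6776.

1.68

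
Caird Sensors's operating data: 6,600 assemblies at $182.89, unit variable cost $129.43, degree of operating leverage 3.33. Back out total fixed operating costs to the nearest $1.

Contribution at this volume is 6,600 × $53.46 = $352,836.00.
DOL = contribution / EBIT, so EBIT = $352,836.00 / 3.33 = $105,956.76.
And FC = contribution − EBIT = $352,836.00 − $105,956.76 = $246,879.

$246,879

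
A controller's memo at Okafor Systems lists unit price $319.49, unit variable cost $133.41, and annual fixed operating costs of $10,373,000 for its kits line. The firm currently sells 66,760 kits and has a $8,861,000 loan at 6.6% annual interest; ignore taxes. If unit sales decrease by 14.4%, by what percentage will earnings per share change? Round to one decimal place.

Total contribution margin = 66,760 × $186.08 = $12,422,700.80.
EBIT = $12,422,700.80 − $10,373,000 = $2,049,700.80.
After interest of $584,826.00, pre-tax earnings = $1,464,874.80.
Degree of combined leverage = contribution ÷ (EBIT − I) = $12,422,700.80 ÷ $1,464,874.80 = 8.4804.
%ΔEPS = DCL × %ΔSales = 8.4804 × -14.4% = -122.1%.

-122.1%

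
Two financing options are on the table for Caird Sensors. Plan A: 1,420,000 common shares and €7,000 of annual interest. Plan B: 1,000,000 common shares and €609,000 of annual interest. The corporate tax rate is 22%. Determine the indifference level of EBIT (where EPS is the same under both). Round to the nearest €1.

€2,042,333

At indifference, (EBIT − 7,000)(1 − t)/1,420,000 = (EBIT − 609,000)(1 − t)/1,000,000.
Cancelling (1 − t) and cross-multiplying: 1,000,000·(EBIT − 7,000) = 1,420,000·(EBIT − 609,000).
EBIT × (1,420,000 − 1,000,000) = 609,000 × 1,420,000 − 7,000 × 1,000,000 = 857,780,000,000, so EBIT = 857,780,000,000 ÷ 420,000 = 2,042,333.33.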